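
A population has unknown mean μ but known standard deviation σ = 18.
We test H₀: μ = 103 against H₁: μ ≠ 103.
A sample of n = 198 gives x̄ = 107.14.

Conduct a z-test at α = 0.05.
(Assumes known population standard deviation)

Answer: z = 3.2364, reject H₀

Derivation:
Standard error: SE = σ/√n = 18/√198 = 1.2792
z-statistic: z = (x̄ - μ₀)/SE = (107.14 - 103)/1.2792 = 3.2364
Critical value: ±1.960
p-value = 0.0012
Decision: reject H₀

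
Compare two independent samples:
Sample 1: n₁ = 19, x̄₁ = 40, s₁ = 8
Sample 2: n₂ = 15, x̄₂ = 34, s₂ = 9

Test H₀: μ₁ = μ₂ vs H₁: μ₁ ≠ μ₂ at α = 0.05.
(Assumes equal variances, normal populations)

Pooled variance: s²_p = [18×8² + 14×9²]/(32) = 71.4375
s_p = 8.4521
SE = s_p×√(1/n₁ + 1/n₂) = 8.4521×√(1/19 + 1/15) = 2.9193
t = (x̄₁ - x̄₂)/SE = (40 - 34)/2.9193 = 2.0553
df = 32, t-critical = ±2.037
Decision: reject H₀

Answer: t = 2.0553, reject H₀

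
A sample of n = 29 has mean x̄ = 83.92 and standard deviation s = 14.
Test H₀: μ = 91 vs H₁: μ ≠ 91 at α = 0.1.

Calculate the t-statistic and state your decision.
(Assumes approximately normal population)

Answer: t = -2.7234, reject H₀

Derivation:
df = n - 1 = 28
SE = s/√n = 14/√29 = 2.5997
t = (x̄ - μ₀)/SE = (83.92 - 91)/2.5997 = -2.7234
Critical value: t_{0.05,28} = ±1.701
p-value ≈ 0.0110
Decision: reject H₀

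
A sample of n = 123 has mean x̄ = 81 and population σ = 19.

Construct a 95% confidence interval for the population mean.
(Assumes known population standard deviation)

Confidence level: 95%, α = 0.05
z_0.025 = 1.960
SE = σ/√n = 19/√123 = 1.7132
Margin of error = 1.960 × 1.7132 = 3.3579
CI: x̄ ± margin = 81 ± 3.3579
CI: (77.6421, 84.3579)

Answer: (77.6421, 84.3579)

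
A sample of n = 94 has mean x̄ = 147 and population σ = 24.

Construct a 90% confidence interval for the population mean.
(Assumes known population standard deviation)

Answer: (142.9280, 151.0720)

Derivation:
Confidence level: 90%, α = 0.1
z_0.05 = 1.645
SE = σ/√n = 24/√94 = 2.4754
Margin of error = 1.645 × 2.4754 = 4.0720
CI: x̄ ± margin = 147 ± 4.0720
CI: (142.9280, 151.0720)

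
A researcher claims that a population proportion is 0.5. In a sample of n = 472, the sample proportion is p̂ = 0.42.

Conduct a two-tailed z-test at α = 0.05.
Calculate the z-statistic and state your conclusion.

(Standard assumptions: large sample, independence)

Answer: z = -3.4761, reject H₀

Derivation:
H₀: p = 0.5, H₁: p ≠ 0.5
Standard error: SE = √(p₀(1-p₀)/n) = √(0.5×0.5/472) = 0.023014
z-statistic: z = (p̂ - p₀)/SE = (0.42 - 0.5)/0.023014 = -3.4761
Critical value: z_0.025 = ±1.960
p-value = 0.0005
Decision: reject H₀ at α = 0.05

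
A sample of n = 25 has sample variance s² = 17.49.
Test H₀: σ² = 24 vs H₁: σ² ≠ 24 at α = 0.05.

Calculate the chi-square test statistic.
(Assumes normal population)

Answer: χ² = 17.4900, fail to reject H₀

Derivation:
df = n - 1 = 24
χ² = (n-1)s²/σ₀² = 24×17.49/24 = 17.4900
Critical values: χ²_{0.975,24} = 12.401, χ²_{0.025,24} = 39.364
Rejection region: χ² < 12.401 or χ² > 39.364
Decision: fail to reject H₀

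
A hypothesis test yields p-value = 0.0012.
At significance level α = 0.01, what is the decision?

Answer: reject H₀

Derivation:
Compare p-value to α:
0.0012 < 0.01
Decision: reject H₀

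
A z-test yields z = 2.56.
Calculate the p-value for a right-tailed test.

Answer: p-value ≈ 0.0052

Derivation:
For z = 2.56:
p = P(Z > 2.56) = 1 - Φ(2.56) = 0.0052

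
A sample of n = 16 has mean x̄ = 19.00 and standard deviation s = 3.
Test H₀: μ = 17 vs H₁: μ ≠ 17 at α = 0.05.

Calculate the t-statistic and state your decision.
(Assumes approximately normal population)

Answer: t = 2.6667, reject H₀

Derivation:
df = n - 1 = 15
SE = s/√n = 3/√16 = 0.7500
t = (x̄ - μ₀)/SE = (19.00 - 17)/0.7500 = 2.6667
Critical value: t_{0.025,15} = ±2.131
p-value ≈ 0.0176
Decision: reject H₀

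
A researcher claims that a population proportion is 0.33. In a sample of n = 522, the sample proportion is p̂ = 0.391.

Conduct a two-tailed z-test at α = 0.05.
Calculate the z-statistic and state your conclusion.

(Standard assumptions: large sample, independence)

H₀: p = 0.33, H₁: p ≠ 0.33
Standard error: SE = √(p₀(1-p₀)/n) = √(0.33×0.67/522) = 0.020581
z-statistic: z = (p̂ - p₀)/SE = (0.391 - 0.33)/0.020581 = 2.9639
Critical value: z_0.025 = ±1.960
p-value = 0.0030
Decision: reject H₀ at α = 0.05

Answer: z = 2.9639, reject H₀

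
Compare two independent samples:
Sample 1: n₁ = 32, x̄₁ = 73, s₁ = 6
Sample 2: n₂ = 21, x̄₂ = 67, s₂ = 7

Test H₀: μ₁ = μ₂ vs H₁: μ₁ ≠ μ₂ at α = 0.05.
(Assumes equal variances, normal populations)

Pooled variance: s²_p = [31×6² + 20×7²]/(51) = 41.0980
s_p = 6.4108
SE = s_p×√(1/n₁ + 1/n₂) = 6.4108×√(1/32 + 1/21) = 1.8004
t = (x̄₁ - x̄₂)/SE = (73 - 67)/1.8004 = 3.3326
df = 51, t-critical = ±2.008
Decision: reject H₀

Answer: t = 3.3326, reject H₀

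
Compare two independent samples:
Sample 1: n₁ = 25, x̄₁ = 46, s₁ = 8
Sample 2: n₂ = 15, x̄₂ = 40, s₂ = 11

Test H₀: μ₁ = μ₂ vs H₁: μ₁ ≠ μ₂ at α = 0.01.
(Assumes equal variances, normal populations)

Answer: t = 1.9926, fail to reject H₀

Derivation:
Pooled variance: s²_p = [24×8² + 14×11²]/(38) = 85.0000
s_p = 9.2195
SE = s_p×√(1/n₁ + 1/n₂) = 9.2195×√(1/25 + 1/15) = 3.0111
t = (x̄₁ - x̄₂)/SE = (46 - 40)/3.0111 = 1.9926
df = 38, t-critical = ±2.712
Decision: fail to reject H₀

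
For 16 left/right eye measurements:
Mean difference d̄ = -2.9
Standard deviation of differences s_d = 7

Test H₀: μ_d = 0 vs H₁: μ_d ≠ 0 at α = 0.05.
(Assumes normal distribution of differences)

df = n - 1 = 15
SE = s_d/√n = 7/√16 = 1.7500
t = d̄/SE = -2.9/1.7500 = -1.6571
Critical value: t_{0.025,15} = ±2.131
p-value ≈ 0.1183
Decision: fail to reject H₀

Answer: t = -1.6571, fail to reject H₀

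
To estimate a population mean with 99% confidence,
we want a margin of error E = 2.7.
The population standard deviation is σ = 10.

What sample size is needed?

Answer: n = 92

Derivation:
z_0.005 = 2.576
n = (z×σ/E)² = (2.576×10/2.7)²
n = 91.0257
Round up: n = 92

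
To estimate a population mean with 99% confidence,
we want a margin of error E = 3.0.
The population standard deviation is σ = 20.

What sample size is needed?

Answer: n = 295

Derivation:
z_0.005 = 2.576
n = (z×σ/E)² = (2.576×20/3.0)²
n = 294.9234
Round up: n = 295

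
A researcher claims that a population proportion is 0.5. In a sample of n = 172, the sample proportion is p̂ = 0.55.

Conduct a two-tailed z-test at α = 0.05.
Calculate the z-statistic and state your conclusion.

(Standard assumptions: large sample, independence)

H₀: p = 0.5, H₁: p ≠ 0.5
Standard error: SE = √(p₀(1-p₀)/n) = √(0.5×0.5/172) = 0.038125
z-statistic: z = (p̂ - p₀)/SE = (0.55 - 0.5)/0.038125 = 1.3115
Critical value: z_0.025 = ±1.960
p-value = 0.1897
Decision: fail to reject H₀ at α = 0.05

Answer: z = 1.3115, fail to reject H₀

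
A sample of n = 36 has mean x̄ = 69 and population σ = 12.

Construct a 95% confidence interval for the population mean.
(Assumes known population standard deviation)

Answer: (65.0800, 72.9200)

Derivation:
Confidence level: 95%, α = 0.05
z_0.025 = 1.960
SE = σ/√n = 12/√36 = 2.0000
Margin of error = 1.960 × 2.0000 = 3.9200
CI: x̄ ± margin = 69 ± 3.9200
CI: (65.0800, 72.9200)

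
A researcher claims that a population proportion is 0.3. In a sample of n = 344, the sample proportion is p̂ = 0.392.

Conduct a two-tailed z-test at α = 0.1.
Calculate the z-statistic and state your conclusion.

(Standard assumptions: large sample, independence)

H₀: p = 0.3, H₁: p ≠ 0.3
Standard error: SE = √(p₀(1-p₀)/n) = √(0.3×0.7/344) = 0.024708
z-statistic: z = (p̂ - p₀)/SE = (0.392 - 0.3)/0.024708 = 3.7235
Critical value: z_0.05 = ±1.645
p-value = 0.0002
Decision: reject H₀ at α = 0.1

Answer: z = 3.7235, reject H₀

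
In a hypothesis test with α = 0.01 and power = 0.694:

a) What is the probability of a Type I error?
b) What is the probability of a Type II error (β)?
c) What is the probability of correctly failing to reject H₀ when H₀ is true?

Answer: a) 0.01, b) 0.306, c) 0.99

Derivation:
a) Type I error probability = α = 0.01
b) Power = P(reject H₀ | H₁ true) = 1 - β = 0.694, so Type II error probability = β = 1 - Power = 0.306
c) P(fail to reject H₀ | H₀ true) = 1 - α = 0.99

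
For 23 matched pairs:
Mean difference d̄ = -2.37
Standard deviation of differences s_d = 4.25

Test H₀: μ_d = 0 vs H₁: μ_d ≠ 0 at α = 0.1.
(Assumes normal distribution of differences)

df = n - 1 = 22
SE = s_d/√n = 4.25/√23 = 0.8862
t = d̄/SE = -2.37/0.8862 = -2.6743
Critical value: t_{0.05,22} = ±1.717
p-value ≈ 0.0139
Decision: reject H₀

Answer: t = -2.6743, reject H₀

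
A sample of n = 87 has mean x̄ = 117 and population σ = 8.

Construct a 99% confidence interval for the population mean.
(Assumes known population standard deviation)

Answer: (114.7906, 119.2094)

Derivation:
Confidence level: 99%, α = 0.01
z_0.005 = 2.576
SE = σ/√n = 8/√87 = 0.8577
Margin of error = 2.576 × 0.8577 = 2.2094
CI: x̄ ± margin = 117 ± 2.2094
CI: (114.7906, 119.2094)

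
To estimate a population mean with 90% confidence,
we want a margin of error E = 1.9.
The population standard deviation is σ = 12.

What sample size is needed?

Answer: n = 108

Derivation:
z_0.05 = 1.645
n = (z×σ/E)² = (1.645×12/1.9)²
n = 107.9412
Round up: n = 108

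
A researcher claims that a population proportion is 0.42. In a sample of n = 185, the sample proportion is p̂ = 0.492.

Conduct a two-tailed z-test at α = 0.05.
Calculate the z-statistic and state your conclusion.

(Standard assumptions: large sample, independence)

Answer: z = 1.9842, reject H₀

Derivation:
H₀: p = 0.42, H₁: p ≠ 0.42
Standard error: SE = √(p₀(1-p₀)/n) = √(0.42×0.58/185) = 0.036287
z-statistic: z = (p̂ - p₀)/SE = (0.492 - 0.42)/0.036287 = 1.9842
Critical value: z_0.025 = ±1.960
p-value = 0.0472
Decision: reject H₀ at α = 0.05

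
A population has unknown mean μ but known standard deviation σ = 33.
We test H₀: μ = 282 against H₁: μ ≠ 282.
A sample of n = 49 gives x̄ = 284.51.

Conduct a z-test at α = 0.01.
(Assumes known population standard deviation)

Standard error: SE = σ/√n = 33/√49 = 4.7143
z-statistic: z = (x̄ - μ₀)/SE = (284.51 - 282)/4.7143 = 0.5324
Critical value: ±2.576
p-value = 0.5944
Decision: fail to reject H₀

Answer: z = 0.5324, fail to reject H₀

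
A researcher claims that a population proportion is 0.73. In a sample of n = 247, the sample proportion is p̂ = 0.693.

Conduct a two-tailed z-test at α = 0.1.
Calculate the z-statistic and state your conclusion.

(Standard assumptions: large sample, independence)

Answer: z = -1.3098, fail to reject H₀

Derivation:
H₀: p = 0.73, H₁: p ≠ 0.73
Standard error: SE = √(p₀(1-p₀)/n) = √(0.73×0.27/247) = 0.028248
z-statistic: z = (p̂ - p₀)/SE = (0.693 - 0.73)/0.028248 = -1.3098
Critical value: z_0.05 = ±1.645
p-value = 0.1903
Decision: fail to reject H₀ at α = 0.1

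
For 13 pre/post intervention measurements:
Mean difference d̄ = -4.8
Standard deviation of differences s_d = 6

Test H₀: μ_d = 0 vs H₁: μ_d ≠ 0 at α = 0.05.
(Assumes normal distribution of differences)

Answer: t = -2.8844, reject H₀

Derivation:
df = n - 1 = 12
SE = s_d/√n = 6/√13 = 1.6641
t = d̄/SE = -4.8/1.6641 = -2.8844
Critical value: t_{0.025,12} = ±2.179
p-value ≈ 0.0137
Decision: reject H₀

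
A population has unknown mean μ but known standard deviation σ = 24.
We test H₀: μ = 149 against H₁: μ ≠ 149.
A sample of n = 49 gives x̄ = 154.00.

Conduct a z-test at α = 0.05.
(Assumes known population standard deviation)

Answer: z = 1.4583, fail to reject H₀

Derivation:
Standard error: SE = σ/√n = 24/√49 = 3.4286
z-statistic: z = (x̄ - μ₀)/SE = (154.00 - 149)/3.4286 = 1.4583
Critical value: ±1.960
p-value = 0.1448
Decision: fail to reject H₀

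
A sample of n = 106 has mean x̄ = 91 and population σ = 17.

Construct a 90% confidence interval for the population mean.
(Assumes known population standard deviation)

Confidence level: 90%, α = 0.1
z_0.05 = 1.645
SE = σ/√n = 17/√106 = 1.6512
Margin of error = 1.645 × 1.6512 = 2.7162
CI: x̄ ± margin = 91 ± 2.7162
CI: (88.2838, 93.7162)

Answer: (88.2838, 93.7162)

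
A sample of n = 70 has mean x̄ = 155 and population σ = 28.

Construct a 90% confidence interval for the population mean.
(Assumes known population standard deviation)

Confidence level: 90%, α = 0.1
z_0.05 = 1.645
SE = σ/√n = 28/√70 = 3.3466
Margin of error = 1.645 × 3.3466 = 5.5052
CI: x̄ ± margin = 155 ± 5.5052
CI: (149.4948, 160.5052)

Answer: (149.4948, 160.5052)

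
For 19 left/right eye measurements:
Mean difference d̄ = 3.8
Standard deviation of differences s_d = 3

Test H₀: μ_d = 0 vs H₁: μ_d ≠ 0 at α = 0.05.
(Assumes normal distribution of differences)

df = n - 1 = 18
SE = s_d/√n = 3/√19 = 0.6882
t = d̄/SE = 3.8/0.6882 = 5.5217
Critical value: t_{0.025,18} = ±2.101
p-value < 0.0001
Decision: reject H₀

Answer: t = 5.5217, reject H₀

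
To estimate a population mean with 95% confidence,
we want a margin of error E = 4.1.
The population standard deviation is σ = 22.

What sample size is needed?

Answer: n = 111

Derivation:
z_0.025 = 1.960
n = (z×σ/E)² = (1.960×22/4.1)²
n = 110.6088
Round up: n = 111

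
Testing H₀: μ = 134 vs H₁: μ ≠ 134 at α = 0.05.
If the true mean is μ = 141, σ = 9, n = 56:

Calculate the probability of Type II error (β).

SE = σ/√n = 9/√56 = 1.2027
Critical values: μ₀ ± z_0.025×SE = 134 ± 1.960×1.2027
Acceptance region: (131.6427, 136.3573)
Under H₁ (μ = 141): z_high = (136.3573 - 141)/1.2027 = -3.8602, z_low = (131.6427 - 141)/1.2027 = -7.7802
β = P(not reject | H₁) = Φ(-3.8602) - Φ(-7.7802) ≈ 0.0001

Answer: β ≈ 0.0001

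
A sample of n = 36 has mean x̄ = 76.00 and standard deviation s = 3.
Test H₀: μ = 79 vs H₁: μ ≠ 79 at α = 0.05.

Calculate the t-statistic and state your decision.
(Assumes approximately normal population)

df = n - 1 = 35
SE = s/√n = 3/√36 = 0.5000
t = (x̄ - μ₀)/SE = (76.00 - 79)/0.5000 = -6.0000
Critical value: t_{0.025,35} = ±2.030
p-value < 0.0001
Decision: reject H₀

Answer: t = -6.0000, reject H₀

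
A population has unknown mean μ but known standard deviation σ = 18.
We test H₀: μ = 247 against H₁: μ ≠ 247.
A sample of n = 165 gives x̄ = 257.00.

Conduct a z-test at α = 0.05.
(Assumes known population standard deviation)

Standard error: SE = σ/√n = 18/√165 = 1.4013
z-statistic: z = (x̄ - μ₀)/SE = (257.00 - 247)/1.4013 = 7.1362
Critical value: ±1.960
p-value < 0.0001
Decision: reject H₀

Answer: z = 7.1362, reject H₀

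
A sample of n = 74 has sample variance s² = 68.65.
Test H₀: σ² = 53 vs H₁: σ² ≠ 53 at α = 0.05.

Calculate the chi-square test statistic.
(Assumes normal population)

df = n - 1 = 73
χ² = (n-1)s²/σ₀² = 73×68.65/53 = 94.5557
Critical values: χ²_{0.975,73} = 51.265, χ²_{0.025,73} = 98.516
Rejection region: χ² < 51.265 or χ² > 98.516
Decision: fail to reject H₀

Answer: χ² = 94.5557, fail to reject H₀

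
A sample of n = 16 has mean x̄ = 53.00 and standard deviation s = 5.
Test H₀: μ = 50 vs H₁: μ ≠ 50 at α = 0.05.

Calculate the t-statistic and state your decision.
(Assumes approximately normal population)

df = n - 1 = 15
SE = s/√n = 5/√16 = 1.2500
t = (x̄ - μ₀)/SE = (53.00 - 50)/1.2500 = 2.4000
Critical value: t_{0.025,15} = ±2.131
p-value ≈ 0.0298
Decision: reject H₀

Answer: t = 2.4000, reject H₀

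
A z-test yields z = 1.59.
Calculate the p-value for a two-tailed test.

Answer: p-value ≈ 0.1118

Derivation:
For z = 1.59:
p = 2×P(Z > |1.59|) = 2×(1 - Φ(1.59)) = 0.1118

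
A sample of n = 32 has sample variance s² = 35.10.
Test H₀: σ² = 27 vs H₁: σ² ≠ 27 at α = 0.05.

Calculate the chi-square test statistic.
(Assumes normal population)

Answer: χ² = 40.3000, fail to reject H₀

Derivation:
df = n - 1 = 31
χ² = (n-1)s²/σ₀² = 31×35.10/27 = 40.3000
Critical values: χ²_{0.975,31} = 17.539, χ²_{0.025,31} = 48.232
Rejection region: χ² < 17.539 or χ² > 48.232
Decision: fail to reject H₀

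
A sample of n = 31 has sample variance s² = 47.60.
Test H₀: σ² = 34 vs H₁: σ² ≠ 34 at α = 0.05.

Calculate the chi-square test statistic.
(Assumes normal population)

df = n - 1 = 30
χ² = (n-1)s²/σ₀² = 30×47.60/34 = 42.0000
Critical values: χ²_{0.975,30} = 16.791, χ²_{0.025,30} = 46.979
Rejection region: χ² < 16.791 or χ² > 46.979
Decision: fail to reject H₀

Answer: χ² = 42.0000, fail to reject H₀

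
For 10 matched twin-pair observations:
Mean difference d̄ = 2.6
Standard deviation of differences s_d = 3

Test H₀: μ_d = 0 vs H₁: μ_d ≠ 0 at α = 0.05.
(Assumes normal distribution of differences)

df = n - 1 = 9
SE = s_d/√n = 3/√10 = 0.9487
t = d̄/SE = 2.6/0.9487 = 2.7406
Critical value: t_{0.025,9} = ±2.262
p-value ≈ 0.0228
Decision: reject H₀

Answer: t = 2.7406, reject H₀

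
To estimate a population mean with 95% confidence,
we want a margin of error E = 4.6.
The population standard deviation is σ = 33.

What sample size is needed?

z_0.025 = 1.960
n = (z×σ/E)² = (1.960×33/4.6)²
n = 197.7081
Round up: n = 198

Answer: n = 198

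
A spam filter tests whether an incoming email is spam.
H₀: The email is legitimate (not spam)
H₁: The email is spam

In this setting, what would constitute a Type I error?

Type I error (α): Rejecting H₀ when H₀ is true
Type II error (β): Failing to reject H₀ when H₁ is true

Answer: Marking a legitimate email as spam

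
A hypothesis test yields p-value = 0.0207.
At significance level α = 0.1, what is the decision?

Compare p-value to α:
0.0207 < 0.1
Decision: reject H₀

Answer: reject H₀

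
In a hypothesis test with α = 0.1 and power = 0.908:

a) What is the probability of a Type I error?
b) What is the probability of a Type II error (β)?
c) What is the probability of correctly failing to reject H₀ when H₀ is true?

Answer: a) 0.1, b) 0.092, c) 0.9

Derivation:
a) Type I error probability = α = 0.1
b) Power = P(reject H₀ | H₁ true) = 1 - β = 0.908, so Type II error probability = β = 1 - Power = 0.092
c) P(fail to reject H₀ | H₀ true) = 1 - α = 0.9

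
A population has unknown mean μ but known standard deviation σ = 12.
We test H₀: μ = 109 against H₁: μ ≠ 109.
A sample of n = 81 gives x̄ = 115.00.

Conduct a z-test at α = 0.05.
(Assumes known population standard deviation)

Standard error: SE = σ/√n = 12/√81 = 1.3333
z-statistic: z = (x̄ - μ₀)/SE = (115.00 - 109)/1.3333 = 4.5001
Critical value: ±1.960
p-value < 0.0001
Decision: reject H₀

Answer: z = 4.5001, reject H₀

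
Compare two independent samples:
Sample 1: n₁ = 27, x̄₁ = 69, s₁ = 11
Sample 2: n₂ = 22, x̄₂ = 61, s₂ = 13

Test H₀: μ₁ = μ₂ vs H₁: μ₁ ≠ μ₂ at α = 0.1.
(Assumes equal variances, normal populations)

Pooled variance: s²_p = [26×11² + 21×13²]/(47) = 142.4468
s_p = 11.9351
SE = s_p×√(1/n₁ + 1/n₂) = 11.9351×√(1/27 + 1/22) = 3.4279
t = (x̄₁ - x̄₂)/SE = (69 - 61)/3.4279 = 2.3338
df = 47, t-critical = ±1.678
Decision: reject H₀

Answer: t = 2.3338, reject H₀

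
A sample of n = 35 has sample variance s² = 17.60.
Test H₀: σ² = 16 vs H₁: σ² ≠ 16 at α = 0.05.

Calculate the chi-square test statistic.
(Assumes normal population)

Answer: χ² = 37.4000, fail to reject H₀

Derivation:
df = n - 1 = 34
χ² = (n-1)s²/σ₀² = 34×17.60/16 = 37.4000
Critical values: χ²_{0.975,34} = 19.806, χ²_{0.025,34} = 51.966
Rejection region: χ² < 19.806 or χ² > 51.966
Decision: fail to reject H₀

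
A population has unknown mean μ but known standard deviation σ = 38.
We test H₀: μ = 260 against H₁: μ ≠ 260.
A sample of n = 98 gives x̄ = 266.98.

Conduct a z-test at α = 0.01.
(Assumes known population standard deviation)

Answer: z = 1.8184, fail to reject H₀

Derivation:
Standard error: SE = σ/√n = 38/√98 = 3.8386
z-statistic: z = (x̄ - μ₀)/SE = (266.98 - 260)/3.8386 = 1.8184
Critical value: ±2.576
p-value = 0.0690
Decision: fail to reject H₀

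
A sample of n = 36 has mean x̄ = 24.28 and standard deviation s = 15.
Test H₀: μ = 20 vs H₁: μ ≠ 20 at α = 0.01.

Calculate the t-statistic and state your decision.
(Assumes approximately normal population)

Answer: t = 1.7120, fail to reject H₀

Derivation:
df = n - 1 = 35
SE = s/√n = 15/√36 = 2.5000
t = (x̄ - μ₀)/SE = (24.28 - 20)/2.5000 = 1.7120
Critical value: t_{0.005,35} = ±2.724
p-value ≈ 0.0957
Decision: fail to reject H₀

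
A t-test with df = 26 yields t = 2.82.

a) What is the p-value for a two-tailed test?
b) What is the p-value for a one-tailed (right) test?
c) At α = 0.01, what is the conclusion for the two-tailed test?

Using t-distribution with df = 26:
a) Two-tailed: p = 2×P(T > 2.82) = 0.0091
b) One-tailed: p = P(T > 2.82) = 0.0045
c) 0.0091 < 0.01, reject H₀

Answer: a) 0.0091, b) 0.0045, c) reject H₀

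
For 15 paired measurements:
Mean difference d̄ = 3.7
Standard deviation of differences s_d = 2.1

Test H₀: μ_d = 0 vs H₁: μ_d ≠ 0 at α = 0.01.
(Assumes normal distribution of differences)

Answer: t = 6.8241, reject H₀

Derivation:
df = n - 1 = 14
SE = s_d/√n = 2.1/√15 = 0.5422
t = d̄/SE = 3.7/0.5422 = 6.8241
Critical value: t_{0.005,14} = ±2.977
p-value < 0.0001
Decision: reject H₀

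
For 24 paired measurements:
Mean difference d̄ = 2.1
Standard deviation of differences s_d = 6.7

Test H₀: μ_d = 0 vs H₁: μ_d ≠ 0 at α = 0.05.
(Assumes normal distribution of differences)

Answer: t = 1.5355, fail to reject H₀

Derivation:
df = n - 1 = 23
SE = s_d/√n = 6.7/√24 = 1.3676
t = d̄/SE = 2.1/1.3676 = 1.5355
Critical value: t_{0.025,23} = ±2.069
p-value ≈ 0.1383
Decision: fail to reject H₀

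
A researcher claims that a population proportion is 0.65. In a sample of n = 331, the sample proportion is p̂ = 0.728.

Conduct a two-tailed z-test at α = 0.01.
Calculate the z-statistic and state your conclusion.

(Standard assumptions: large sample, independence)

Answer: z = 2.9752, reject H₀

Derivation:
H₀: p = 0.65, H₁: p ≠ 0.65
Standard error: SE = √(p₀(1-p₀)/n) = √(0.65×0.35/331) = 0.026217
z-statistic: z = (p̂ - p₀)/SE = (0.728 - 0.65)/0.026217 = 2.9752
Critical value: z_0.005 = ±2.576
p-value = 0.0029
Decision: reject H₀ at α = 0.01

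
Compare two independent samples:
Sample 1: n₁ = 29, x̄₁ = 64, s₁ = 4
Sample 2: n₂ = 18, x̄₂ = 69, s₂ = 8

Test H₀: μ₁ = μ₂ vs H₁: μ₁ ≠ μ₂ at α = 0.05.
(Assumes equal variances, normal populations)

Pooled variance: s²_p = [28×4² + 17×8²]/(45) = 34.1333
s_p = 5.8424
SE = s_p×√(1/n₁ + 1/n₂) = 5.8424×√(1/29 + 1/18) = 1.7531
t = (x̄₁ - x̄₂)/SE = (64 - 69)/1.7531 = -2.8521
df = 45, t-critical = ±2.014
Decision: reject H₀

Answer: t = -2.8521, reject H₀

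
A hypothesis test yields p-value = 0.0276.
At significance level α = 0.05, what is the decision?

Answer: reject H₀

Derivation:
Compare p-value to α:
0.0276 < 0.05
Decision: reject H₀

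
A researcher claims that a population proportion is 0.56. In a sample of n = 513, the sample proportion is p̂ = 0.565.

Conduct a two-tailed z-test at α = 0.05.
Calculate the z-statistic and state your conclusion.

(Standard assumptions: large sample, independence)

H₀: p = 0.56, H₁: p ≠ 0.56
Standard error: SE = √(p₀(1-p₀)/n) = √(0.56×0.44/513) = 0.021916
z-statistic: z = (p̂ - p₀)/SE = (0.565 - 0.56)/0.021916 = 0.2281
Critical value: z_0.025 = ±1.960
p-value = 0.8196
Decision: fail to reject H₀ at α = 0.05

Answer: z = 0.2281, fail to reject H₀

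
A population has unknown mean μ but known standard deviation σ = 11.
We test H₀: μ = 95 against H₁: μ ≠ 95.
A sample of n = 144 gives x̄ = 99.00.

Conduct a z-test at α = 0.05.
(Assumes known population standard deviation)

Standard error: SE = σ/√n = 11/√144 = 0.9167
z-statistic: z = (x̄ - μ₀)/SE = (99.00 - 95)/0.9167 = 4.3635
Critical value: ±1.960
p-value < 0.0001
Decision: reject H₀

Answer: z = 4.3635, reject H₀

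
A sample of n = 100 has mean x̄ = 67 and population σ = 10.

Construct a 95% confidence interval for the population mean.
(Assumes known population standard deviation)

Answer: (65.0400, 68.9600)

Derivation:
Confidence level: 95%, α = 0.05
z_0.025 = 1.960
SE = σ/√n = 10/√100 = 1.0000
Margin of error = 1.960 × 1.0000 = 1.9600
CI: x̄ ± margin = 67 ± 1.9600
CI: (65.0400, 68.9600)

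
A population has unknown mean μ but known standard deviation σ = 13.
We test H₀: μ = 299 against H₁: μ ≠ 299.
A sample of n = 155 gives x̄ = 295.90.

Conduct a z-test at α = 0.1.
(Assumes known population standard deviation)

Answer: z = -2.9688, reject H₀

Derivation:
Standard error: SE = σ/√n = 13/√155 = 1.0442
z-statistic: z = (x̄ - μ₀)/SE = (295.90 - 299)/1.0442 = -2.9688
Critical value: ±1.645
p-value = 0.0030
Decision: reject H₀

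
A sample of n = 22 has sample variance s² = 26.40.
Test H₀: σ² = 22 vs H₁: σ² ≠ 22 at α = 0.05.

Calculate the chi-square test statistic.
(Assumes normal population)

df = n - 1 = 21
χ² = (n-1)s²/σ₀² = 21×26.40/22 = 25.2000
Critical values: χ²_{0.975,21} = 10.283, χ²_{0.025,21} = 35.479
Rejection region: χ² < 10.283 or χ² > 35.479
Decision: fail to reject H₀

Answer: χ² = 25.2000, fail to reject H₀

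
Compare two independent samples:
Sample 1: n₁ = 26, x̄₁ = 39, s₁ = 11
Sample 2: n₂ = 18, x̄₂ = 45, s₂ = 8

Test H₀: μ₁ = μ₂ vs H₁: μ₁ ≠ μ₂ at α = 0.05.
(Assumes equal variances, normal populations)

Pooled variance: s²_p = [25×11² + 17×8²]/(42) = 97.9286
s_p = 9.8959
SE = s_p×√(1/n₁ + 1/n₂) = 9.8959×√(1/26 + 1/18) = 3.0343
t = (x̄₁ - x̄₂)/SE = (39 - 45)/3.0343 = -1.9774
df = 42, t-critical = ±2.018
Decision: fail to reject H₀

Answer: t = -1.9774, fail to reject H₀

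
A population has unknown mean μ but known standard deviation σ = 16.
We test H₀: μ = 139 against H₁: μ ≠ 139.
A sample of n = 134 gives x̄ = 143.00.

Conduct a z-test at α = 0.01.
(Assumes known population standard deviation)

Answer: z = 2.8939, reject H₀

Derivation:
Standard error: SE = σ/√n = 16/√134 = 1.3822
z-statistic: z = (x̄ - μ₀)/SE = (143.00 - 139)/1.3822 = 2.8939
Critical value: ±2.576
p-value = 0.0038
Decision: reject H₀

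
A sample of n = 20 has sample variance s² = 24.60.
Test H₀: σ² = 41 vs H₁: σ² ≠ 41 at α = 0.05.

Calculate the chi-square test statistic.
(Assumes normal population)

df = n - 1 = 19
χ² = (n-1)s²/σ₀² = 19×24.60/41 = 11.4000
Critical values: χ²_{0.975,19} = 8.907, χ²_{0.025,19} = 32.852
Rejection region: χ² < 8.907 or χ² > 32.852
Decision: fail to reject H₀

Answer: χ² = 11.4000, fail to reject H₀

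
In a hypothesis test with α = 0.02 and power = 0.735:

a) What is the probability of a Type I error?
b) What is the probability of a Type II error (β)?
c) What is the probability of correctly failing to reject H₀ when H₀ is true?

a) Type I error probability = α = 0.02
b) Power = P(reject H₀ | H₁ true) = 1 - β = 0.735, so Type II error probability = β = 1 - Power = 0.265
c) P(fail to reject H₀ | H₀ true) = 1 - α = 0.98

Answer: a) 0.02, b) 0.265, c) 0.98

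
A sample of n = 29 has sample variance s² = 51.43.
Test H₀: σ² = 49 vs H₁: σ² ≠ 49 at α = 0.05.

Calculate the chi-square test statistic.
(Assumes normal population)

df = n - 1 = 28
χ² = (n-1)s²/σ₀² = 28×51.43/49 = 29.3886
Critical values: χ²_{0.975,28} = 15.308, χ²_{0.025,28} = 44.461
Rejection region: χ² < 15.308 or χ² > 44.461
Decision: fail to reject H₀

Answer: χ² = 29.3886, fail to reject H₀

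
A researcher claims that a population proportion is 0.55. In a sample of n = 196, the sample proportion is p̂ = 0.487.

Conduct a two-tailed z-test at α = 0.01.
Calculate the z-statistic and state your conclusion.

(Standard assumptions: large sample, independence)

Answer: z = -1.7729, fail to reject H₀

Derivation:
H₀: p = 0.55, H₁: p ≠ 0.55
Standard error: SE = √(p₀(1-p₀)/n) = √(0.55×0.45/196) = 0.035535
z-statistic: z = (p̂ - p₀)/SE = (0.487 - 0.55)/0.035535 = -1.7729
Critical value: z_0.005 = ±2.576
p-value = 0.0762
Decision: fail to reject H₀ at α = 0.01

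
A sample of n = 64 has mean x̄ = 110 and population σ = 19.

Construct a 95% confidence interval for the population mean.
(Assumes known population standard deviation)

Confidence level: 95%, α = 0.05
z_0.025 = 1.960
SE = σ/√n = 19/√64 = 2.3750
Margin of error = 1.960 × 2.3750 = 4.6550
CI: x̄ ± margin = 110 ± 4.6550
CI: (105.3450, 114.6550)

Answer: (105.3450, 114.6550)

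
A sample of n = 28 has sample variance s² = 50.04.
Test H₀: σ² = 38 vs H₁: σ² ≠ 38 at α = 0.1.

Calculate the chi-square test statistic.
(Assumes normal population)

Answer: χ² = 35.5547, fail to reject H₀

Derivation:
df = n - 1 = 27
χ² = (n-1)s²/σ₀² = 27×50.04/38 = 35.5547
Critical values: χ²_{0.95,27} = 16.151, χ²_{0.05,27} = 40.113
Rejection region: χ² < 16.151 or χ² > 40.113
Decision: fail to reject H₀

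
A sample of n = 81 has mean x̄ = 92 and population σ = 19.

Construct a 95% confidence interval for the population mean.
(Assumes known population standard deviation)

Confidence level: 95%, α = 0.05
z_0.025 = 1.960
SE = σ/√n = 19/√81 = 2.1111
Margin of error = 1.960 × 2.1111 = 4.1378
CI: x̄ ± margin = 92 ± 4.1378
CI: (87.8622, 96.1378)

Answer: (87.8622, 96.1378)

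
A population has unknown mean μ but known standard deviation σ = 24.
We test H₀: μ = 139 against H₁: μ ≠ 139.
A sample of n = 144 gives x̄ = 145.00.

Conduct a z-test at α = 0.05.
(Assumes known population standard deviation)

Standard error: SE = σ/√n = 24/√144 = 2.0000
z-statistic: z = (x̄ - μ₀)/SE = (145.00 - 139)/2.0000 = 3.0000
Critical value: ±1.960
p-value = 0.0027
Decision: reject H₀

Answer: z = 3.0000, reject H₀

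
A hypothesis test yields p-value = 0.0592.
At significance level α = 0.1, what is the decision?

Compare p-value to α:
0.0592 < 0.1
Decision: reject H₀

Answer: reject H₀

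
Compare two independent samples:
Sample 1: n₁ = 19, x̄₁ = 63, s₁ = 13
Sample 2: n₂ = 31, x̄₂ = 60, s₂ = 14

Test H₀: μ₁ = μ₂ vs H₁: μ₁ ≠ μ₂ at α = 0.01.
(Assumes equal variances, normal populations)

Pooled variance: s²_p = [18×13² + 30×14²]/(48) = 185.8750
s_p = 13.6336
SE = s_p×√(1/n₁ + 1/n₂) = 13.6336×√(1/19 + 1/31) = 3.9723
t = (x̄₁ - x̄₂)/SE = (63 - 60)/3.9723 = 0.7552
df = 48, t-critical = ±2.682
Decision: fail to reject H₀

Answer: t = 0.7552, fail to reject H₀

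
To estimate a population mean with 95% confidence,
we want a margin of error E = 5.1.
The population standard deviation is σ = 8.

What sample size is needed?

z_0.025 = 1.960
n = (z×σ/E)² = (1.960×8/5.1)²
n = 9.4526
Round up: n = 10

Answer: n = 10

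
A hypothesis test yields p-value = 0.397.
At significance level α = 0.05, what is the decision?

Answer: fail to reject H₀

Derivation:
Compare p-value to α:
0.397 ≥ 0.05
Decision: fail to reject H₀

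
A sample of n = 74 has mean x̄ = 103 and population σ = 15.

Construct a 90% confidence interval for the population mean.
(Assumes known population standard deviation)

Confidence level: 90%, α = 0.1
z_0.05 = 1.645
SE = σ/√n = 15/√74 = 1.7437
Margin of error = 1.645 × 1.7437 = 2.8684
CI: x̄ ± margin = 103 ± 2.8684
CI: (100.1316, 105.8684)

Answer: (100.1316, 105.8684)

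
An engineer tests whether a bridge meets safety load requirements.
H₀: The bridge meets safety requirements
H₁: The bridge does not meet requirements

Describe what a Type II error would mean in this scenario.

Type I error (α): Rejecting H₀ when H₀ is true
Type II error (β): Failing to reject H₀ when H₁ is true

Answer: Declaring an unsafe bridge to be safe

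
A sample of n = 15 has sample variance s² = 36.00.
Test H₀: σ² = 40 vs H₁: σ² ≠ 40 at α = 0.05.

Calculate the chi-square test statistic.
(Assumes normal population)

df = n - 1 = 14
χ² = (n-1)s²/σ₀² = 14×36.00/40 = 12.6000
Critical values: χ²_{0.975,14} = 5.629, χ²_{0.025,14} = 26.119
Rejection region: χ² < 5.629 or χ² > 26.119
Decision: fail to reject H₀

Answer: χ² = 12.6000, fail to reject H₀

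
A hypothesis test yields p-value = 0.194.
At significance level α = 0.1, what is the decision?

Answer: fail to reject H₀

Derivation:
Compare p-value to α:
0.194 ≥ 0.1
Decision: fail to reject H₀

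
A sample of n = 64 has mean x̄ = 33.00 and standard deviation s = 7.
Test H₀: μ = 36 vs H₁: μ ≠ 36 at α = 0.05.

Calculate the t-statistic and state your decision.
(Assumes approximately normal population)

df = n - 1 = 63
SE = s/√n = 7/√64 = 0.8750
t = (x̄ - μ₀)/SE = (33.00 - 36)/0.8750 = -3.4286
Critical value: t_{0.025,63} = ±1.998
p-value ≈ 0.0011
Decision: reject H₀

Answer: t = -3.4286, reject H₀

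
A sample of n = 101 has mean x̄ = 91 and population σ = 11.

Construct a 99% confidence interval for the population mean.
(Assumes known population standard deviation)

Confidence level: 99%, α = 0.01
z_0.005 = 2.576
SE = σ/√n = 11/√101 = 1.0945
Margin of error = 2.576 × 1.0945 = 2.8194
CI: x̄ ± margin = 91 ± 2.8194
CI: (88.1806, 93.8194)

Answer: (88.1806, 93.8194)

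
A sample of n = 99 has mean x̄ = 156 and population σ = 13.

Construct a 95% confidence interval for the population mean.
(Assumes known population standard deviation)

Answer: (153.4393, 158.5607)

Derivation:
Confidence level: 95%, α = 0.05
z_0.025 = 1.960
SE = σ/√n = 13/√99 = 1.3065
Margin of error = 1.960 × 1.3065 = 2.5607
CI: x̄ ± margin = 156 ± 2.5607
CI: (153.4393, 158.5607)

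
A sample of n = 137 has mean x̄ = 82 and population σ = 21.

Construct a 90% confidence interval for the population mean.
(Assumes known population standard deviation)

Confidence level: 90%, α = 0.1
z_0.05 = 1.645
SE = σ/√n = 21/√137 = 1.7942
Margin of error = 1.645 × 1.7942 = 2.9515
CI: x̄ ± margin = 82 ± 2.9515
CI: (79.0485, 84.9515)

Answer: (79.0485, 84.9515)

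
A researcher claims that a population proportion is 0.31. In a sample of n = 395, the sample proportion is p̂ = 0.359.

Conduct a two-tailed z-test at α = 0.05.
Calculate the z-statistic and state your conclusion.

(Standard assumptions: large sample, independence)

Answer: z = 2.1056, reject H₀

Derivation:
H₀: p = 0.31, H₁: p ≠ 0.31
Standard error: SE = √(p₀(1-p₀)/n) = √(0.31×0.69/395) = 0.023271
z-statistic: z = (p̂ - p₀)/SE = (0.359 - 0.31)/0.023271 = 2.1056
Critical value: z_0.025 = ±1.960
p-value = 0.0352
Decision: reject H₀ at α = 0.05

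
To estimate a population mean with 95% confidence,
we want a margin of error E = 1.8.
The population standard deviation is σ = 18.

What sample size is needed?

Answer: n = 385

Derivation:
z_0.025 = 1.960
n = (z×σ/E)² = (1.960×18/1.8)²
n = 384.1600
Round up: n = 385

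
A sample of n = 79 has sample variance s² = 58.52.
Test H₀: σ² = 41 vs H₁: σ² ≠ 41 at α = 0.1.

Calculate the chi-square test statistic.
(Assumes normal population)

df = n - 1 = 78
χ² = (n-1)s²/σ₀² = 78×58.52/41 = 111.3307
Critical values: χ²_{0.95,78} = 58.654, χ²_{0.05,78} = 99.617
Rejection region: χ² < 58.654 or χ² > 99.617
Decision: reject H₀

Answer: χ² = 111.3307, reject H₀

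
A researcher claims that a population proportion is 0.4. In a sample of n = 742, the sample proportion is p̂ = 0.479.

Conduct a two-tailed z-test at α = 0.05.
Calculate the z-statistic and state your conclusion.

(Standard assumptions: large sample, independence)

Answer: z = 4.3925, reject H₀

Derivation:
H₀: p = 0.4, H₁: p ≠ 0.4
Standard error: SE = √(p₀(1-p₀)/n) = √(0.4×0.6/742) = 0.017985
z-statistic: z = (p̂ - p₀)/SE = (0.479 - 0.4)/0.017985 = 4.3925
Critical value: z_0.025 = ±1.960
p-value < 0.0001
Decision: reject H₀ at α = 0.05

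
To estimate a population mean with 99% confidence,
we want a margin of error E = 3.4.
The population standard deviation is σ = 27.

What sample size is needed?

Answer: n = 419

Derivation:
z_0.005 = 2.576
n = (z×σ/E)² = (2.576×27/3.4)²
n = 418.4672
Round up: n = 419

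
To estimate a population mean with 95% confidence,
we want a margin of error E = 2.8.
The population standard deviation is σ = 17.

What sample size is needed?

z_0.025 = 1.960
n = (z×σ/E)² = (1.960×17/2.8)²
n = 141.6100
Round up: n = 142

Answer: n = 142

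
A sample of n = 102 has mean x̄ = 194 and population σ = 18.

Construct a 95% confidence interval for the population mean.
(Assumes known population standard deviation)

Answer: (190.5067, 197.4933)

Derivation:
Confidence level: 95%, α = 0.05
z_0.025 = 1.960
SE = σ/√n = 18/√102 = 1.7823
Margin of error = 1.960 × 1.7823 = 3.4933
CI: x̄ ± margin = 194 ± 3.4933
CI: (190.5067, 197.4933)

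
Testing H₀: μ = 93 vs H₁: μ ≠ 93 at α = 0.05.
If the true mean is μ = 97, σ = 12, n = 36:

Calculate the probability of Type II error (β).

Answer: β ≈ 0.4840

Derivation:
SE = σ/√n = 12/√36 = 2.0000
Critical values: μ₀ ± z_0.025×SE = 93 ± 1.960×2.0000
Acceptance region: (89.0800, 96.9200)
Under H₁ (μ = 97): z_high = (96.9200 - 97)/2.0000 = -0.0400, z_low = (89.0800 - 97)/2.0000 = -3.9600
β = P(not reject | H₁) = Φ(-0.0400) - Φ(-3.9600) ≈ 0.4840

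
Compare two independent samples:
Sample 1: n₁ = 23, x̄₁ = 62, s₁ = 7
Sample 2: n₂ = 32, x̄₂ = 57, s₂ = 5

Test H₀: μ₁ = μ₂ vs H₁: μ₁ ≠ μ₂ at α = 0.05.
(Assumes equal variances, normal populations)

Pooled variance: s²_p = [22×7² + 31×5²]/(53) = 34.9623
s_p = 5.9129
SE = s_p×√(1/n₁ + 1/n₂) = 5.9129×√(1/23 + 1/32) = 1.6164
t = (x̄₁ - x̄₂)/SE = (62 - 57)/1.6164 = 3.0933
df = 53, t-critical = ±2.006
Decision: reject H₀

Answer: t = 3.0933, reject H₀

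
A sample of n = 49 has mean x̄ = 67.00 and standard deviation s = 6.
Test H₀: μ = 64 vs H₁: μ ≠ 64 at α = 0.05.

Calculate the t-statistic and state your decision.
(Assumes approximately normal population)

Answer: t = 3.5002, reject H₀

Derivation:
df = n - 1 = 48
SE = s/√n = 6/√49 = 0.8571
t = (x̄ - μ₀)/SE = (67.00 - 64)/0.8571 = 3.5002
Critical value: t_{0.025,48} = ±2.011
p-value ≈ 0.0010
Decision: reject H₀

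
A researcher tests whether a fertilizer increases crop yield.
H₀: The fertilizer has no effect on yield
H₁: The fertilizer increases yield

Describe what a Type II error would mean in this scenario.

Type I error: rejecting H₀ when it is actually true (false positive).
Type II error: failing to reject H₀ when H₁ is actually true (false negative).

Answer: Failing to recommend an effective fertilizer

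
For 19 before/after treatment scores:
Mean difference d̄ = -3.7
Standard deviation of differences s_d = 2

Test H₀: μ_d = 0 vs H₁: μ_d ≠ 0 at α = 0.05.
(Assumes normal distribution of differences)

Answer: t = -8.0645, reject H₀

Derivation:
df = n - 1 = 18
SE = s_d/√n = 2/√19 = 0.4588
t = d̄/SE = -3.7/0.4588 = -8.0645
Critical value: t_{0.025,18} = ±2.101
p-value < 0.0001
Decision: reject H₀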